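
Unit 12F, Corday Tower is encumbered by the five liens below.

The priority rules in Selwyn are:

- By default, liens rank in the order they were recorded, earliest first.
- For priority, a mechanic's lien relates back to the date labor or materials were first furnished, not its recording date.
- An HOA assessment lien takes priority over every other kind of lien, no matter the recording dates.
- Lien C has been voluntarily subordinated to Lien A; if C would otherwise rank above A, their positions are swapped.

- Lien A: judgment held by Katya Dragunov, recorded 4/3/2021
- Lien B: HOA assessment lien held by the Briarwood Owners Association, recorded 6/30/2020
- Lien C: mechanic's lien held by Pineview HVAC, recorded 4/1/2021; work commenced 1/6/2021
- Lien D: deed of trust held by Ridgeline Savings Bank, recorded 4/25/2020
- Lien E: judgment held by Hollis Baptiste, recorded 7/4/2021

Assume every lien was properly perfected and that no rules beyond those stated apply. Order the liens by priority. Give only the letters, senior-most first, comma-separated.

B, D, A, C, E

Adjusting effective dates: C relates back to 1/6/2021 (work commenced).
B is an HOA assessment lien and takes priority over every other lien.
Among the remaining liens, by effective date: D (4/25/2020), C (1/6/2021), A (4/3/2021), E (7/4/2021).
C would otherwise be senior to A, so under the subordination agreement C and A exchange positions.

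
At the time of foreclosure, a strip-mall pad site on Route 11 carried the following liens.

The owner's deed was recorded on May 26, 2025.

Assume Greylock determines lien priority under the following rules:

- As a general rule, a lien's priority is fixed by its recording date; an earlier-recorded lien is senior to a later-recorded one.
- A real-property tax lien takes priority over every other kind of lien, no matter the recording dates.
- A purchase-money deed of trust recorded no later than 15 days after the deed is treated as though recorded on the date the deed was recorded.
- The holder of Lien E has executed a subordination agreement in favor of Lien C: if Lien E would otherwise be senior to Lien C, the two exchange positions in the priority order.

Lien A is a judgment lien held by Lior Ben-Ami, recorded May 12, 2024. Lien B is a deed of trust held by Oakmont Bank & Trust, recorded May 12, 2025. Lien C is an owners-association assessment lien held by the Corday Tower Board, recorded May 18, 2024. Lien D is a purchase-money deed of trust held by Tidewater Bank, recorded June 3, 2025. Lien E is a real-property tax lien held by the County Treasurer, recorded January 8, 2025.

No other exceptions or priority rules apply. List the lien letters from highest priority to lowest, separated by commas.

C, A, E, B, D

First, effective dates: D was recorded within the 15-day window, so its effective date is the deed date May 26, 2025.
E is a real-property tax lien and takes priority over every other lien.
Ordering the rest by effective date: A (May 12, 2024), C (May 18, 2024), B (May 12, 2025), D (May 26, 2025).
E would otherwise be senior to C, so under the subordination agreement E and C exchange positions.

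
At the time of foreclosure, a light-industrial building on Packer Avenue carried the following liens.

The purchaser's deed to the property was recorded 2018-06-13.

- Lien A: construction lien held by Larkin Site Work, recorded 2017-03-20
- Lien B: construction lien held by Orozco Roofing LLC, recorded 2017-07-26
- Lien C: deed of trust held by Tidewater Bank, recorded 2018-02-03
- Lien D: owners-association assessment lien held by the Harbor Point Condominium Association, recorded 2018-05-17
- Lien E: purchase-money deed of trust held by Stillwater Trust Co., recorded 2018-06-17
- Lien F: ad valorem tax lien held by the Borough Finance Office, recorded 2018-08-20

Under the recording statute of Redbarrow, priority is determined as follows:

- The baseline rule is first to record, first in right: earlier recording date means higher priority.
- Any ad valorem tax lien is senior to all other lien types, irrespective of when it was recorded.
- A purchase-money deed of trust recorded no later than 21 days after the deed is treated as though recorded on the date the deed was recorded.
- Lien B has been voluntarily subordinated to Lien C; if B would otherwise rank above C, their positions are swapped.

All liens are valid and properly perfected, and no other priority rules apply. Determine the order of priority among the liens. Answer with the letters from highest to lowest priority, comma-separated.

Effective dates after the stated exceptions: E's effective date is the deed date, 2018-06-13.
F is an ad valorem tax lien, so it outranks all other liens regardless of date.
Among the remaining liens, by effective date: A (2017-03-20), B (2017-07-26), C (2018-02-03), D (2018-05-17), E (2018-06-13).
B would otherwise be senior to C, so under the subordination agreement B and C exchange positions.

F, A, C, B, D, E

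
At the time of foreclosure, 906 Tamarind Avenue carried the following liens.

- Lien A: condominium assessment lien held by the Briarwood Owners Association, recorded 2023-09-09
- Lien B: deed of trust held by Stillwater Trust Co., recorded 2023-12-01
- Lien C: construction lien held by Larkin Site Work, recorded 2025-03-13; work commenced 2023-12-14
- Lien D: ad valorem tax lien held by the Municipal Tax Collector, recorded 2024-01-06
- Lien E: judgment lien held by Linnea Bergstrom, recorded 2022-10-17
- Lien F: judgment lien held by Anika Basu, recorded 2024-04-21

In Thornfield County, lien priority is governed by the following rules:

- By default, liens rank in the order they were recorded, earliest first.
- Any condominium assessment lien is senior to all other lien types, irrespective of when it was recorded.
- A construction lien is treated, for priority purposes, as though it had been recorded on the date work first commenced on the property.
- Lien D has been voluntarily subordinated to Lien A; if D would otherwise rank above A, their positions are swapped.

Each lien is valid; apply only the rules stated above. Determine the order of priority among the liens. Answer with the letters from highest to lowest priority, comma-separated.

Adjusting effective dates: C relates back to 2023-12-14 (work commenced).
A is a condominium assessment lien and takes priority over every other lien.
The other liens, earliest effective date first: E (2022-10-17), B (2023-12-01), C (2023-12-14), D (2024-01-06), F (2024-04-21).
Since D is not senior to A, the subordination leaves the order unchanged.

A, E, B, C, D, F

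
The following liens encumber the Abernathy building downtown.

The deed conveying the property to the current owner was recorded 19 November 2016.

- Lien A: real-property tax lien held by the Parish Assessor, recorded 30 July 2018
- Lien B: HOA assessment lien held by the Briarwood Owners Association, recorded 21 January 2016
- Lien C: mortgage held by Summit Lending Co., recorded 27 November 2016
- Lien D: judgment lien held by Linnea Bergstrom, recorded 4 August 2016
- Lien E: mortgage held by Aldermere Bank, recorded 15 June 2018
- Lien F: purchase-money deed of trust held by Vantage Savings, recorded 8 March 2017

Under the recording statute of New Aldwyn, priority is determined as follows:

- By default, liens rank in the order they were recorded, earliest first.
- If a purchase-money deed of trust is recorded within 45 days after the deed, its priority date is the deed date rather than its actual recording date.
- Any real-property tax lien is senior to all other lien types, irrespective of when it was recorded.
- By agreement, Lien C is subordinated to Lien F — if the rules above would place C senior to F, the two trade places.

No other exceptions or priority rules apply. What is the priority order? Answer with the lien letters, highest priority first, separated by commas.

First, effective dates: F missed the 45-day window (109 days after the deed), so its recording date stands.
A, as a real-property tax lien, has superpriority and ranks first.
Remaining liens by effective date: B (21 January 2016), D (4 August 2016), C (27 November 2016), F (8 March 2017), E (15 June 2018).
C would otherwise be senior to F, so under the subordination agreement C and F exchange positions.

A, B, D, F, C, E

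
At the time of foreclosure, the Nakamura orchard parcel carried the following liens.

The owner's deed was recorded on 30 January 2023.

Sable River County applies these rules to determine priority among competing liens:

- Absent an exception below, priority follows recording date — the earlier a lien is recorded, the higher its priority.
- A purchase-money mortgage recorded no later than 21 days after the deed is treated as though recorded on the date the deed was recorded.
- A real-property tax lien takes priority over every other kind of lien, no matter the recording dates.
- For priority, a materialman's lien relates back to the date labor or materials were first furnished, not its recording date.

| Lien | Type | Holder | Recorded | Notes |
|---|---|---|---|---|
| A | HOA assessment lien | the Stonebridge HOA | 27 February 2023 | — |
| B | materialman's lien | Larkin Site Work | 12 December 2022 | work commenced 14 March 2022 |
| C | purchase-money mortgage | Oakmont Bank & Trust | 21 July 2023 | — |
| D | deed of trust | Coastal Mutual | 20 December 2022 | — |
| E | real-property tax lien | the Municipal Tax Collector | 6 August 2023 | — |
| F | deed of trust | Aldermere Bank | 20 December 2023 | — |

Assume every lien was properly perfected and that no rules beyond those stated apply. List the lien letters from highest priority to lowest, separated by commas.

Effective dates after the stated exceptions: B relates back to 14 March 2022 (work commenced); C was recorded 172 days after the deed, outside the 21-day window, so it keeps its recording date.
E is a real-property tax lien, so it outranks all other liens regardless of date.
The other liens, earliest effective date first: B (14 March 2022), D (20 December 2022), A (27 February 2023), C (21 July 2023), F (20 December 2023).

E, B, D, A, C, F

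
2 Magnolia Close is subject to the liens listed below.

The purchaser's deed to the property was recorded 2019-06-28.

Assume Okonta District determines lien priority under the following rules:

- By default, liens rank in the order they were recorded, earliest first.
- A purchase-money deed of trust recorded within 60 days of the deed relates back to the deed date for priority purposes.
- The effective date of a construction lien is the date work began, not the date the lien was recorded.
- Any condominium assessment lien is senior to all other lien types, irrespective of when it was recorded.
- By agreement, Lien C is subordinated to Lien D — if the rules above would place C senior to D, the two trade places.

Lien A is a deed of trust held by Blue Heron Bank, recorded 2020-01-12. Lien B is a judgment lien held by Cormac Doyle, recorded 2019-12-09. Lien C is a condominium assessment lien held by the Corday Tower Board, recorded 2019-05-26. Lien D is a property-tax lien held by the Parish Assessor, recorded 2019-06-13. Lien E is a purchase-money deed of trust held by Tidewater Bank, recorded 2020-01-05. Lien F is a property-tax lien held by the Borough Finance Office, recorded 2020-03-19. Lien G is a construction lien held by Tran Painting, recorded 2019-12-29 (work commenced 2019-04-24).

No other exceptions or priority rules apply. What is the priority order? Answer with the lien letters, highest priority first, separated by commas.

First, effective dates: E was recorded 191 days after the deed, outside the 60-day window, so it keeps its recording date; G's effective date is 2019-04-24, when work began.
C is a condominium assessment lien, so it outranks all other liens regardless of date.
Remaining liens by effective date: G (2019-04-24), D (2019-06-13), B (2019-12-09), E (2020-01-05), A (2020-01-12), F (2020-03-19).
C would otherwise be senior to D, so under the subordination agreement C and D exchange positions.

D, G, C, B, E, A, F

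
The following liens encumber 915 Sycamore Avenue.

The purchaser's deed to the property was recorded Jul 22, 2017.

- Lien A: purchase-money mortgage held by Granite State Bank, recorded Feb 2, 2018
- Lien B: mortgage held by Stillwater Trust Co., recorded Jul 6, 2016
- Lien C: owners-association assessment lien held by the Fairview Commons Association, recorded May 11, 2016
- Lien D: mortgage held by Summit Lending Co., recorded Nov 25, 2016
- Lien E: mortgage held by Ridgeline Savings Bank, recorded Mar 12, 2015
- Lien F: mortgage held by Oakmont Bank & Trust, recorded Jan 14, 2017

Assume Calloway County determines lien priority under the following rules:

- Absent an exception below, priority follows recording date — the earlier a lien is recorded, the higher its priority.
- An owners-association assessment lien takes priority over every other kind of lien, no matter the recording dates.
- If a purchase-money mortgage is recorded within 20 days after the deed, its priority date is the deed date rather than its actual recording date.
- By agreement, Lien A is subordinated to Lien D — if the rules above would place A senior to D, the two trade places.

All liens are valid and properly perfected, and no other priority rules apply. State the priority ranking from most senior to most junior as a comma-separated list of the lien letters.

C, E, B, D, F, A

Effective dates: A missed the 20-day window (195 days after the deed), so its recording date stands.
C is an owners-association assessment lien, so it outranks all other liens regardless of date.
The other liens, earliest effective date first: E (Mar 12, 2015), B (Jul 6, 2016), D (Nov 25, 2016), F (Jan 14, 2017), A (Feb 2, 2018).
A is already junior to D, so the subordination agreement changes nothing.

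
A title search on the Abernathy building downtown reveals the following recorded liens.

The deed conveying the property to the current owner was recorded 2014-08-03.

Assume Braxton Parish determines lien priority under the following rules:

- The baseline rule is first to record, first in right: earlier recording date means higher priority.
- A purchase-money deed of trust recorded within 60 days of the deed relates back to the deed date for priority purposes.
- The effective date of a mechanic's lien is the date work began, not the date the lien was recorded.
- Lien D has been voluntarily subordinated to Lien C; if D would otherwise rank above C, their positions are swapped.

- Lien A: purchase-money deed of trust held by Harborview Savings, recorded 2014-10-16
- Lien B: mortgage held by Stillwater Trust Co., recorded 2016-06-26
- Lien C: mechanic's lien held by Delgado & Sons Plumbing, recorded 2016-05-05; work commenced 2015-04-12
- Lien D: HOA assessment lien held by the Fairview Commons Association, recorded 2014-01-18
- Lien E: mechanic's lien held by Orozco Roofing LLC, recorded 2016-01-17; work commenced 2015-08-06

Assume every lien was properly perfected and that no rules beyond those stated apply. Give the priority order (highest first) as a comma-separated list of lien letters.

Effective dates: A was recorded 74 days after the deed, outside the 60-day window, so it keeps its recording date; C is treated as recorded 2015-04-12, the work-commencement date; E is treated as recorded 2015-08-06, the work-commencement date.
Ordering by effective date: D (2014-01-18), A (2014-10-16), C (2015-04-12), E (2015-08-06), B (2016-06-26).
The subordination applies — D was senior to C — so D and C swap.

C, A, D, E, B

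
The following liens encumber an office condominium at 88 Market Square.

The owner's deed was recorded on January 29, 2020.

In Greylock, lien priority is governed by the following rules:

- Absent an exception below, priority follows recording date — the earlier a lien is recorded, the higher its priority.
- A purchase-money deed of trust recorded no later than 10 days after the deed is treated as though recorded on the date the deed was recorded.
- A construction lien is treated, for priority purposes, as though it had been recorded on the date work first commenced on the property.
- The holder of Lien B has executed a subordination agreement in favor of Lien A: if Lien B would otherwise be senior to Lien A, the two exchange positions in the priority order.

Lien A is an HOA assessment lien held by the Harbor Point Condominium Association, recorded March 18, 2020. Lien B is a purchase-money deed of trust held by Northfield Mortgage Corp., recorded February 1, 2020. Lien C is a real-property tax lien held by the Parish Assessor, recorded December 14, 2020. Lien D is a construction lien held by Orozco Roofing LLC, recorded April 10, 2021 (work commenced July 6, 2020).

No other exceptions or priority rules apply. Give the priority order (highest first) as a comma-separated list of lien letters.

Adjusting effective dates: B relates back to the deed date January 29, 2020; D is treated as recorded July 6, 2020, the work-commencement date.
Ordering by effective date: B (January 29, 2020), A (March 18, 2020), D (July 6, 2020), C (December 14, 2020).
B would otherwise be senior to A, so under the subordination agreement B and A exchange positions.

A, B, D, C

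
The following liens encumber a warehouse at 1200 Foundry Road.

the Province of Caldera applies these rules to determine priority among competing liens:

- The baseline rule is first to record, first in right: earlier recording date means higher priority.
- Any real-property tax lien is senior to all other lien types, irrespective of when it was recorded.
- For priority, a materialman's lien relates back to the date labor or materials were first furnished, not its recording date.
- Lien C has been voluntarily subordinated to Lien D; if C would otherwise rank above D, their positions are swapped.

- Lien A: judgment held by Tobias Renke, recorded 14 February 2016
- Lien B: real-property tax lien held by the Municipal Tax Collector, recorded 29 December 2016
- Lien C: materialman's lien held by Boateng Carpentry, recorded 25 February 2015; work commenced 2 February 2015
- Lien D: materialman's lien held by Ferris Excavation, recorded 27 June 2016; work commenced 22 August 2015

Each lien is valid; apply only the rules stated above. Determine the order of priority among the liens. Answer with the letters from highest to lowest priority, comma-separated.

B, D, C, A

Effective dates: C's effective date is 2 February 2015, when work began; D is treated as recorded 22 August 2015, the work-commencement date.
B is a real-property tax lien, so it outranks all other liens regardless of date.
Remaining liens by effective date: C (2 February 2015), D (22 August 2015), A (14 February 2016).
Because C would otherwise rank above D, the subordination swaps them.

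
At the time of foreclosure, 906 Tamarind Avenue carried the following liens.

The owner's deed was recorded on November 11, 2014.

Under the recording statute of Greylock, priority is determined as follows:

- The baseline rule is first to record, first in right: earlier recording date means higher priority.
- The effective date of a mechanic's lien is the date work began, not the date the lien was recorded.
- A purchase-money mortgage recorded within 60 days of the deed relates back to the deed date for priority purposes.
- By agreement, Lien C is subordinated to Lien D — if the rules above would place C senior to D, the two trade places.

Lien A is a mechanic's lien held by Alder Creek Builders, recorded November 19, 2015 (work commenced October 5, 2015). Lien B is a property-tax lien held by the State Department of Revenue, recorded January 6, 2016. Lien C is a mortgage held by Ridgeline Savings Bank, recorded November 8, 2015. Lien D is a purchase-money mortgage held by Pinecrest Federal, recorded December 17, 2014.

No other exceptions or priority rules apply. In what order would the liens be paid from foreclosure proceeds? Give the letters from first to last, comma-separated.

D, A, C, B

Adjusting effective dates: A relates back to October 5, 2015 (work commenced); D relates back to the deed date November 11, 2014.
By effective date, earliest first: D (November 11, 2014), A (October 5, 2015), C (November 8, 2015), B (January 6, 2016).
C already ranks below D; the subordination has no effect.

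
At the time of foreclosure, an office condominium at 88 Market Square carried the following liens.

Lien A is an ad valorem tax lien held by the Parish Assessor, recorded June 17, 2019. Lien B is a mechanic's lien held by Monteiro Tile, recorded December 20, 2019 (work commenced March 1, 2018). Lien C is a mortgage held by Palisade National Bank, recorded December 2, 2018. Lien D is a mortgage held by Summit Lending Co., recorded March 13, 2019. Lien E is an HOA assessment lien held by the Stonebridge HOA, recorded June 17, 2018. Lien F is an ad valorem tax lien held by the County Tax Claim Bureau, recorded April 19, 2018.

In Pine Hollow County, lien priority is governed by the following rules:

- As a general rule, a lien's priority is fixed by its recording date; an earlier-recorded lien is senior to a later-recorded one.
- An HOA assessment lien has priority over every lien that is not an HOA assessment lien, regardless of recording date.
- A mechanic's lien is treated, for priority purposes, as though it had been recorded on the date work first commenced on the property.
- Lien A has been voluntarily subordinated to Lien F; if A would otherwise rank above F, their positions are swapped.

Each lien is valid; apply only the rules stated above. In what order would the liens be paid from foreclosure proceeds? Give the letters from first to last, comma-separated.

Adjusting effective dates: B relates back to March 1, 2018 (work commenced).
E, as an HOA assessment lien, has superpriority and ranks first.
Ordering the rest by effective date: B (March 1, 2018), F (April 19, 2018), C (December 2, 2018), D (March 13, 2019), A (June 17, 2019).
Since A is not senior to F, the subordination leaves the order unchanged.

E, B, F, C, D, A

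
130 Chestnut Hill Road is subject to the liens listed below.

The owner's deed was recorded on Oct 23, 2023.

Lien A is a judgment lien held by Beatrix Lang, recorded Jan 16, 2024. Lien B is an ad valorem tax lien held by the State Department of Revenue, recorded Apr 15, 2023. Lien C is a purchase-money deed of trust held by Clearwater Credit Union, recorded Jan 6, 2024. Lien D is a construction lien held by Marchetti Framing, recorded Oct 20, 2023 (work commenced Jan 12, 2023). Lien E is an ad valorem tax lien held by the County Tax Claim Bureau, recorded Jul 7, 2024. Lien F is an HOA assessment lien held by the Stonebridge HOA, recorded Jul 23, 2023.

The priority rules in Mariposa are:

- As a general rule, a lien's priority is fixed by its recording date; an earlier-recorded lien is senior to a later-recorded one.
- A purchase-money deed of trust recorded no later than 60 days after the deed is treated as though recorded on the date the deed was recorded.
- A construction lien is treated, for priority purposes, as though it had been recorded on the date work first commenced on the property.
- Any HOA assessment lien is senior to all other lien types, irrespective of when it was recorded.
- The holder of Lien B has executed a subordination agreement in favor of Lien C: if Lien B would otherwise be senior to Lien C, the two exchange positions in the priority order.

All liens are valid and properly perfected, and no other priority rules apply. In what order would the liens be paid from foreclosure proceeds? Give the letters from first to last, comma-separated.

Adjusting effective dates: C was recorded 75 days after the deed — beyond 60 days — so no relation-back applies; D is treated as recorded Jan 12, 2023, the work-commencement date.
As an HOA assessment lien, F is senior to every other lien.
Ordering the rest by effective date: D (Jan 12, 2023), B (Apr 15, 2023), C (Jan 6, 2024), A (Jan 16, 2024), E (Jul 7, 2024).
The subordination applies — B was senior to C — so B and C swap.

F, D, C, B, A, E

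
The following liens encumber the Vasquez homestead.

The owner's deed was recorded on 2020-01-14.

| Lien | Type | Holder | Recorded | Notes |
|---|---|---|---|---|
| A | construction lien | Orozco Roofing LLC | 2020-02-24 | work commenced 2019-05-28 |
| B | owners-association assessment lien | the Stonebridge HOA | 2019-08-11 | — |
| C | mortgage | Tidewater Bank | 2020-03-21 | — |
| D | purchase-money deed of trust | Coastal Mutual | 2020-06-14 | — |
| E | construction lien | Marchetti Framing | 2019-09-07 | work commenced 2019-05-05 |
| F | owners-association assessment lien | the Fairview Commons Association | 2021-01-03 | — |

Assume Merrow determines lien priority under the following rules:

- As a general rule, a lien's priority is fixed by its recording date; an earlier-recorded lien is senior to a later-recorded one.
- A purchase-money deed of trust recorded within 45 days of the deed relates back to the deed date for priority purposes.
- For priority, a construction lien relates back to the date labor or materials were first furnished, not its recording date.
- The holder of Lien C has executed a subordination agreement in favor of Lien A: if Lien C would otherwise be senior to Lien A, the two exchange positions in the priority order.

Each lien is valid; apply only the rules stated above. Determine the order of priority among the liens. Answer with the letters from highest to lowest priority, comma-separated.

E, A, B, C, D, F

Effective dates after the stated exceptions: A relates back to 2019-05-28 (work commenced); D missed the 45-day window (152 days after the deed), so its recording date stands; E's effective date is 2019-05-05, when work began.
By effective date, earliest first: E (2019-05-05), A (2019-05-28), B (2019-08-11), C (2020-03-21), D (2020-06-14), F (2021-01-03).
Since C is not senior to A, the subordination leaves the order unchanged.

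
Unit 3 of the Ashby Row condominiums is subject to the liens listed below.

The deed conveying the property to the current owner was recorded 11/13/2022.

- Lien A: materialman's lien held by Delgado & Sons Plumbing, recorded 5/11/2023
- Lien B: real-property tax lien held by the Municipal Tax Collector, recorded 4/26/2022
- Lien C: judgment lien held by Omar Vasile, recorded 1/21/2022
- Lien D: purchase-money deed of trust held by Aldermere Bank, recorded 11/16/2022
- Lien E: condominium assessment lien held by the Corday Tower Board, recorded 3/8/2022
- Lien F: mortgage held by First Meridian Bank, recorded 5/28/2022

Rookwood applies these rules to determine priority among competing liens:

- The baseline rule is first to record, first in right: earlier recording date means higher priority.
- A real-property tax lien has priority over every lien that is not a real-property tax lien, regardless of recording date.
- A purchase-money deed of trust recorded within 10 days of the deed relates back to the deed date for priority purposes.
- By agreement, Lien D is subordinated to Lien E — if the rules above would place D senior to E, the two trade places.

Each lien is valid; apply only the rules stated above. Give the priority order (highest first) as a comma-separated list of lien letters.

B, C, E, F, D, A

Effective dates: D's effective date is the deed date, 11/13/2022.
B is a real-property tax lien and takes priority over every other lien.
Ordering the rest by effective date: C (1/21/2022), E (3/8/2022), F (5/28/2022), D (11/13/2022), A (5/11/2023).
Since D is not senior to E, the subordination leaves the order unchanged.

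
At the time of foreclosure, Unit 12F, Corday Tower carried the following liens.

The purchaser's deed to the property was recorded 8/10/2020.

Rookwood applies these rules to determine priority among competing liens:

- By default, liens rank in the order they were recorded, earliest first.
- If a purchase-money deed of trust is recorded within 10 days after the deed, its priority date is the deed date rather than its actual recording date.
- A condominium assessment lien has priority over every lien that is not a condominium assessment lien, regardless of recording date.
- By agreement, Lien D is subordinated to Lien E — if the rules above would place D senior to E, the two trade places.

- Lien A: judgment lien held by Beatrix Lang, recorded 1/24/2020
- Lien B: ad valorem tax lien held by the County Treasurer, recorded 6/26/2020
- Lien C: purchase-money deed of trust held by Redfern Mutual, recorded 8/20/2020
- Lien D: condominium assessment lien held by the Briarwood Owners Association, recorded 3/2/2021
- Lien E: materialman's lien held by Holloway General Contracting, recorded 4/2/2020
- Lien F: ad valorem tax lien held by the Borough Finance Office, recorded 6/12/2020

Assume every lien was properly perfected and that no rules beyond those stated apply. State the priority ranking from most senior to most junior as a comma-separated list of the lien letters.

Effective dates: C was recorded within the 10-day window, so its effective date is the deed date 8/10/2020.
D, as a condominium assessment lien, has superpriority and ranks first.
Among the remaining liens, by effective date: A (1/24/2020), E (4/2/2020), F (6/12/2020), B (6/26/2020), C (8/10/2020).
The subordination applies — D was senior to E — so D and E swap.

E, A, D, F, B, C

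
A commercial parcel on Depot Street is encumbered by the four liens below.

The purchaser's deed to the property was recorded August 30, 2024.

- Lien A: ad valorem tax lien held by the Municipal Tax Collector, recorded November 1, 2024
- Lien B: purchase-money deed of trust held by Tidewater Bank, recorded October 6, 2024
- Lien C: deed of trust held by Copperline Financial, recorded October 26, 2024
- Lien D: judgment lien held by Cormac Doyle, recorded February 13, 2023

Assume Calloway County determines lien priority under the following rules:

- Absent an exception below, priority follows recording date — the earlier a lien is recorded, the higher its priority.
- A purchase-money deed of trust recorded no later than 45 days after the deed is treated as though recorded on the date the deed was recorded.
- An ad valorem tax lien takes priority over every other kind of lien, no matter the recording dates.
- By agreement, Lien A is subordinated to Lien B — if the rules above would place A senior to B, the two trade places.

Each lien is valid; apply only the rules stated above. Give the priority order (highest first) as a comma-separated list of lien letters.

B, D, A, C

First, effective dates: B was recorded within the 45-day window, so its effective date is the deed date August 30, 2024.
A is an ad valorem tax lien and takes priority over every other lien.
Among the remaining liens, by effective date: D (February 13, 2023), B (August 30, 2024), C (October 26, 2024).
The subordination applies — A was senior to B — so A and B swap.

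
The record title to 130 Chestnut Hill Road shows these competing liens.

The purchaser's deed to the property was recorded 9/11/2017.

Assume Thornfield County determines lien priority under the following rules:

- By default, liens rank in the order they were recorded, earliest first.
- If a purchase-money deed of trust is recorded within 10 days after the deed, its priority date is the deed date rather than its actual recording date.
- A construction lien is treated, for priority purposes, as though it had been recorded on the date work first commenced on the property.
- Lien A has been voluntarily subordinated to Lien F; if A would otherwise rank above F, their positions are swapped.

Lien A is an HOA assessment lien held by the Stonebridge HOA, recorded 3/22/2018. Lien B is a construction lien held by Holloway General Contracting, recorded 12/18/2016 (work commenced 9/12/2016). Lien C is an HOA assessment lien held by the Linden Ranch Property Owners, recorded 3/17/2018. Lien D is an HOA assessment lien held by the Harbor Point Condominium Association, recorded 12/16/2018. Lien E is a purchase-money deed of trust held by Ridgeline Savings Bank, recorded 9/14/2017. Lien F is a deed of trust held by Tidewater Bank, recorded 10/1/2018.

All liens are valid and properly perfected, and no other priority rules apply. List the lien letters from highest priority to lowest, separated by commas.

B, E, C, F, A, D

Effective dates after the stated exceptions: B relates back to 9/12/2016 (work commenced); E relates back to the deed date 9/11/2017.
Ordering by effective date: B (9/12/2016), E (9/11/2017), C (3/17/2018), A (3/22/2018), F (10/1/2018), D (12/16/2018).
A is senior to F before the subordination, so the two trade places.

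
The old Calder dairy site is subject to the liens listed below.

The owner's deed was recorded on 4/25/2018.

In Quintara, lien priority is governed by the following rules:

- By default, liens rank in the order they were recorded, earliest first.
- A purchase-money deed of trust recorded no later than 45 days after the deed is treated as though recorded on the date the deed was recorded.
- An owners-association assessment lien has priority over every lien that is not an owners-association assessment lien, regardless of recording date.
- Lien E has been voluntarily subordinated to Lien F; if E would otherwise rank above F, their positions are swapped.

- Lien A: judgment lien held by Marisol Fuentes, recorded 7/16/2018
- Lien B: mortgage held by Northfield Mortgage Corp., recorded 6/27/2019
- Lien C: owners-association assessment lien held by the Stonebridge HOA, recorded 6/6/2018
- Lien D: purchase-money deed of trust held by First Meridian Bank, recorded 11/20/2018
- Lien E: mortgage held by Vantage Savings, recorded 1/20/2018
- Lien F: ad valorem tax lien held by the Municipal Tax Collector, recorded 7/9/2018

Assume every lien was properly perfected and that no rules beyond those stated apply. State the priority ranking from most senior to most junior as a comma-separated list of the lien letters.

Adjusting effective dates: D was recorded 209 days after the deed — beyond 45 days — so no relation-back applies.
C is an owners-association assessment lien, so it outranks all other liens regardless of date.
Remaining liens by effective date: E (1/20/2018), F (7/9/2018), A (7/16/2018), D (11/20/2018), B (6/27/2019).
E is senior to F before the subordination, so the two trade places.

C, F, E, A, D, B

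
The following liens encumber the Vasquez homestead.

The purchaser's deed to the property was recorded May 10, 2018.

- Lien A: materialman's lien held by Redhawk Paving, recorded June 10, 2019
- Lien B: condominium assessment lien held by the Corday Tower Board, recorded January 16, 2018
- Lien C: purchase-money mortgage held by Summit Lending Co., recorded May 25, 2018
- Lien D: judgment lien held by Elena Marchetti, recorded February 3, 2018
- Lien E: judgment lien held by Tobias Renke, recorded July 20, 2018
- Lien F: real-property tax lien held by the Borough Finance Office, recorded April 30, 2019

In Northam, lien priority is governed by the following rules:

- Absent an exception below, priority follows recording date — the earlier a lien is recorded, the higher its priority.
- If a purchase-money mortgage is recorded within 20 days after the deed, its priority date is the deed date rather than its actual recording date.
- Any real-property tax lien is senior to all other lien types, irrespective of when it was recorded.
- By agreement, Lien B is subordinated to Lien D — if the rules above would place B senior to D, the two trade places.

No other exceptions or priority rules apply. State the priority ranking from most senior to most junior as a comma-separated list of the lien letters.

F, D, B, C, E, A

Effective dates after the stated exceptions: C's effective date is the deed date, May 10, 2018.
F, as a real-property tax lien, has superpriority and ranks first.
Ordering the rest by effective date: B (January 16, 2018), D (February 3, 2018), C (May 10, 2018), E (July 20, 2018), A (June 10, 2019).
Because B would otherwise rank above D, the subordination swaps them.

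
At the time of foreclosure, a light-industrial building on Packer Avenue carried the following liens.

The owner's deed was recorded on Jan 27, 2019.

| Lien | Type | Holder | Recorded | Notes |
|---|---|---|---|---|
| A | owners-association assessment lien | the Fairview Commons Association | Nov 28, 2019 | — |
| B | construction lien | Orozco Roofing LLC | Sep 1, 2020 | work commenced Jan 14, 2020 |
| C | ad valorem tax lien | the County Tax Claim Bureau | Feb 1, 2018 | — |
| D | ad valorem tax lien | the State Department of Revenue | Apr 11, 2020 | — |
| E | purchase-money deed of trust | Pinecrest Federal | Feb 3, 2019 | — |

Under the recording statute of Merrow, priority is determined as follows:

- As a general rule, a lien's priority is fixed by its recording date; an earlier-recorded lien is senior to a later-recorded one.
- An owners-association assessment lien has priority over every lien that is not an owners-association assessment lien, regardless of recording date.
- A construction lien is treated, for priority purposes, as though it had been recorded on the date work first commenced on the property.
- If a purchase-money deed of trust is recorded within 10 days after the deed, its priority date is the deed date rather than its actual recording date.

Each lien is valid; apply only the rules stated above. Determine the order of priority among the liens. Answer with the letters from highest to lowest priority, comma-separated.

A, C, E, B, D

Effective dates after the stated exceptions: B's effective date is Jan 14, 2020, when work began; E relates back to the deed date Jan 27, 2019.
As an owners-association assessment lien, A is senior to every other lien.
Remaining liens by effective date: C (Feb 1, 2018), E (Jan 27, 2019), B (Jan 14, 2020), D (Apr 11, 2020).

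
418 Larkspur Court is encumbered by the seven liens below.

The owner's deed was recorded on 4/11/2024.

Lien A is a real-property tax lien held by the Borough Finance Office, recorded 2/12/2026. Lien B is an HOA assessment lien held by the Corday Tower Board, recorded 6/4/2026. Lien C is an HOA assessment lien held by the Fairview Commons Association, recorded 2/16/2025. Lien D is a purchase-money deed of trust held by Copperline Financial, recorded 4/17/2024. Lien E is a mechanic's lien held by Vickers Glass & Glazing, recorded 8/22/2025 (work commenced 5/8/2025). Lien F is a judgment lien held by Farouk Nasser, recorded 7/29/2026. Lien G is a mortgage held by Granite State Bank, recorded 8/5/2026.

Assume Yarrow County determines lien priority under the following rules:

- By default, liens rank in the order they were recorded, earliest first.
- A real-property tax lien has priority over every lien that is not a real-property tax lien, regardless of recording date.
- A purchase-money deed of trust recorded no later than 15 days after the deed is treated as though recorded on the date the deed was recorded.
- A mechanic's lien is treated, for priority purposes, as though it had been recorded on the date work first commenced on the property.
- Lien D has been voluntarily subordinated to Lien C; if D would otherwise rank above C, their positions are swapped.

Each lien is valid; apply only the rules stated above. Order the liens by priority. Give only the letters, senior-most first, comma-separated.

A, C, D, E, B, F, G

Effective dates after the stated exceptions: D relates back to the deed date 4/11/2024; E's effective date is 5/8/2025, when work began.
A, as a real-property tax lien, has superpriority and ranks first.
Among the remaining liens, by effective date: D (4/11/2024), C (2/16/2025), E (5/8/2025), B (6/4/2026), F (7/29/2026), G (8/5/2026).
D would otherwise be senior to C, so under the subordination agreement D and C exchange positions.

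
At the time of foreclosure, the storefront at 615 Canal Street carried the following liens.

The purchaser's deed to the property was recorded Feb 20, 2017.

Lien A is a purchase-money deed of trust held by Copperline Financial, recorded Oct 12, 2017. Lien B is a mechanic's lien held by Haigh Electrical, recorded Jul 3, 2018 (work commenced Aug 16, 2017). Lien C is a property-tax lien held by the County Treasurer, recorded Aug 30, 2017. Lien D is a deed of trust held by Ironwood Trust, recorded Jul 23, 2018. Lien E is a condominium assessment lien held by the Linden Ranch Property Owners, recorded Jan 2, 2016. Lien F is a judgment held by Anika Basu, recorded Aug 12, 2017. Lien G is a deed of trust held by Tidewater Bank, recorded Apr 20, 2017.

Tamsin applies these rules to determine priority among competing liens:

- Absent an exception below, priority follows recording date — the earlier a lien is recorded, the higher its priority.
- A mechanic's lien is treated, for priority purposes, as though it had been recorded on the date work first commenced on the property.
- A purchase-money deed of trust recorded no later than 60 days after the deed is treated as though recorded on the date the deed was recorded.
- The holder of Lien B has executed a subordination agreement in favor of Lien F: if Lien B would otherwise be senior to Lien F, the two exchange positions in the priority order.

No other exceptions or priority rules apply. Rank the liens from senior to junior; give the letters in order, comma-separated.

E, G, F, B, C, A, D

Effective dates: A was recorded 234 days after the deed, outside the 60-day window, so it keeps its recording date; B relates back to Aug 16, 2017 (work commenced).
By effective date, earliest first: E (Jan 2, 2016), G (Apr 20, 2017), F (Aug 12, 2017), B (Aug 16, 2017), C (Aug 30, 2017), A (Oct 12, 2017), D (Jul 23, 2018).
B is already junior to F, so the subordination agreement changes nothing.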